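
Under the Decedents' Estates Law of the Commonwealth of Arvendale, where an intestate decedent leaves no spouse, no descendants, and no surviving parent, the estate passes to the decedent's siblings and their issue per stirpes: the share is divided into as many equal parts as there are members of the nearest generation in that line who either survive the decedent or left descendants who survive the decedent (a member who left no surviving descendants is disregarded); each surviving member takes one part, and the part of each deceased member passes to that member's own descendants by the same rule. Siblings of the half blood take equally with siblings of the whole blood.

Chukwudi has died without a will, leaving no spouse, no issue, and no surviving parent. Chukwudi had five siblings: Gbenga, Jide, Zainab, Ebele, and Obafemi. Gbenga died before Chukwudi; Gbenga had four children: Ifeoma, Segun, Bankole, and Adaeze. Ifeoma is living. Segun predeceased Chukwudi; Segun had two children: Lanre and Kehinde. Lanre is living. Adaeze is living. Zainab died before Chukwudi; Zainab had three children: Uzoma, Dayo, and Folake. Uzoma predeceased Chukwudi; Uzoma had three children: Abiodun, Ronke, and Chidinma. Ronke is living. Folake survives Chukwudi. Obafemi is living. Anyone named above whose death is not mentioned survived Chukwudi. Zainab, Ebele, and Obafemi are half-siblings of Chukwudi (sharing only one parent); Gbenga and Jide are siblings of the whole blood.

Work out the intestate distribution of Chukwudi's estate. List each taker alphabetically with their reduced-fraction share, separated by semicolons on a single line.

Abiodun 1/45; Adaeze 1/20; Bankole 1/20; Chidinma 1/45; Dayo 1/15; Ebele 1/5; Folake 1/15; Ifeoma 1/20; Jide 1/5; Kehinde 1/40; Lanre 1/40; Obafemi 1/5; Ronke 1/45

No spouse, descendants, or parent survives, so the estate passes to Chukwudi's siblings per stirpes.
Half-blood and whole-blood siblings take equally under the stated rule.
The estate is divided into 5 equal shares of 1/5 among Gbenga, Jide, Zainab, Ebele, Obafemi.
Gbenga predeceased; the 1/5 allotted to Gbenga's branch passes to Gbenga's issue by representation.
The 1/5 is divided into 4 equal shares of 1/20 among Ifeoma, Segun, Bankole, Adaeze.
Ifeoma is living and takes 1/20.
Segun predeceased; the 1/20 allotted to Segun's branch passes to Segun's issue by representation.
The 1/20 is divided into 2 equal shares of 1/40 among Lanre, Kehinde.
Lanre is living and takes 1/40.
Kehinde is living and takes 1/40.
Bankole is living and takes 1/20.
Adaeze is living and takes 1/20.
Jide is living and takes 1/5.
Zainab predeceased; the 1/5 allotted to Zainab's branch passes to Zainab's issue by representation.
The 1/5 is divided into 3 equal shares of 1/15 among Uzoma, Dayo, Folake.
Uzoma predeceased; the 1/15 allotted to Uzoma's branch passes to Uzoma's issue by representation.
The 1/15 is divided into 3 equal shares of 1/45 among Abiodun, Ronke, Chidinma.
Abiodun is living and takes 1/45.
Ronke is living and takes 1/45.
Chidinma is living and takes 1/45.
Dayo is living and takes 1/15.
Folake is living and takes 1/15.
Ebele is living and takes 1/5.
Obafemi is living and takes 1/5.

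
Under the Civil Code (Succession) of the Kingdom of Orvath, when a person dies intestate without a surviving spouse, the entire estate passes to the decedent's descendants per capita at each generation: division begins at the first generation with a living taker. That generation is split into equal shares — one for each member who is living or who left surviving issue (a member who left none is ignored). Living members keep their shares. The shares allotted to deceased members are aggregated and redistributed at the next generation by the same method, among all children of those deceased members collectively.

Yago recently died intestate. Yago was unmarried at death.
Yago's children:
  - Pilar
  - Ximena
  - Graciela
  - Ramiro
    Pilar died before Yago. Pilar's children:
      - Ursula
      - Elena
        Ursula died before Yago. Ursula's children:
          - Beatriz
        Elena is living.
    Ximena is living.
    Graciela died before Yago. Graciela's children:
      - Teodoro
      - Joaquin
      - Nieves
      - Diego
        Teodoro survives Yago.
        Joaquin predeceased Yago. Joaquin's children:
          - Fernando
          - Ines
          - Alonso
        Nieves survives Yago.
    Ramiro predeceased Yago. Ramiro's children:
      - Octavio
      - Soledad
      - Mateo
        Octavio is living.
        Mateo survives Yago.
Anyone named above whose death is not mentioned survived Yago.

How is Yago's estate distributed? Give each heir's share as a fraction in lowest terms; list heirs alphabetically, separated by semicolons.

There is no surviving spouse, so the entire estate passes to Yago's descendants per capita at each generation.
At generation 1 (Pilar, Ximena, Graciela, Ramiro) there are 4 shares of (1)/4 = 1/4 each.
Living: Ximena — each takes 1/4.
Deceased: Pilar, Graciela, and Ramiro. Their combined 3/4 is pooled and carried to generation 2.
At generation 2 (Ursula, Elena, Teodoro, Joaquin, Nieves, Diego, Octavio, Soledad, Mateo) there are 9 shares of (3/4)/9 = 1/12 each.
Living: Elena, Teodoro, Nieves, Diego, Octavio, Soledad, and Mateo — each takes 1/12.
Deceased: Ursula and Joaquin. Their combined 1/6 is pooled and carried to generation 3.
At generation 3 (Beatriz, Fernando, Ines, Alonso) there are 4 shares of (1/6)/4 = 1/24 each.
Living: Beatriz, Fernando, Ines, and Alonso — each takes 1/24.

Alonso 1/24; Beatriz 1/24; Diego 1/12; Elena 1/12; Fernando 1/24; Ines 1/24; Mateo 1/12; Nieves 1/12; Octavio 1/12; Soledad 1/12; Teodoro 1/12; Ximena 1/4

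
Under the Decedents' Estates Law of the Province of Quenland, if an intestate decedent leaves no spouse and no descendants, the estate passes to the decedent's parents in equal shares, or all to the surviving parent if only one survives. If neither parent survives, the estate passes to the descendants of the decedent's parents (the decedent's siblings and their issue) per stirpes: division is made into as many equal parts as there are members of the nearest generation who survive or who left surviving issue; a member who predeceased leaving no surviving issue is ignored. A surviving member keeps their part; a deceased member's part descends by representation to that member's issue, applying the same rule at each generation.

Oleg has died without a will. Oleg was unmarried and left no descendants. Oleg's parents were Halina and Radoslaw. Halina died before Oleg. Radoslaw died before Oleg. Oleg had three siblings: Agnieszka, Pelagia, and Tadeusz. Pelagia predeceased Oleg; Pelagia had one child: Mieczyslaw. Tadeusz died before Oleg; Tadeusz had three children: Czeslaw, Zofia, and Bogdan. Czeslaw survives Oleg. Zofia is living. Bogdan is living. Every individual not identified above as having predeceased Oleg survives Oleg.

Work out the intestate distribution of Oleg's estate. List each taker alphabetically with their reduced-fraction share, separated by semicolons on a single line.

Agnieszka 1/3; Bogdan 1/9; Czeslaw 1/9; Mieczyslaw 1/3; Zofia 1/9

Neither parent survives and there are no descendants, so the estate passes to Oleg's siblings and their issue per stirpes.
The estate is divided into 3 equal shares of 1/3 among Agnieszka, Pelagia, Tadeusz.
Agnieszka is living and takes 1/3.
Pelagia predeceased; the 1/3 allotted to Pelagia's branch passes to Pelagia's issue by representation.
Mieczyslaw is the sole taker at this level and receives the full 1/3.
Tadeusz predeceased; the 1/3 allotted to Tadeusz's branch passes to Tadeusz's issue by representation.
The 1/3 is divided into 3 equal shares of 1/9 among Czeslaw, Zofia, Bogdan.
Czeslaw is living and takes 1/9.
Zofia is living and takes 1/9.
Bogdan is living and takes 1/9.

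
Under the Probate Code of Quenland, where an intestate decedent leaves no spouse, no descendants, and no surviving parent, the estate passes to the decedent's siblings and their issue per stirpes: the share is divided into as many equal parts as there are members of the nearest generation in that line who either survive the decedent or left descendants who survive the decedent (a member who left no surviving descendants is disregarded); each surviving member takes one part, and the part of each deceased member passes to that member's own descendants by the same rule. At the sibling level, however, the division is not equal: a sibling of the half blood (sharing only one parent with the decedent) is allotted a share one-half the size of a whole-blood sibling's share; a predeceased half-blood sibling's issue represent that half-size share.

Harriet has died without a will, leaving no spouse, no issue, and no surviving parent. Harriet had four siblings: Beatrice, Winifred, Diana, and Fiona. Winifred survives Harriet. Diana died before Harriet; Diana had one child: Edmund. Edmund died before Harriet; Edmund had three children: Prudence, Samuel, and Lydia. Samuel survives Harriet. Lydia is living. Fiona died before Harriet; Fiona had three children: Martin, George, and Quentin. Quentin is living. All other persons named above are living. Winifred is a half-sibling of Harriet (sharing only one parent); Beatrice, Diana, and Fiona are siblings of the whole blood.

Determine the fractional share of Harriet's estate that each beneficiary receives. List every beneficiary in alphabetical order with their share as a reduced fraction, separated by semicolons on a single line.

Beatrice 2/7; George 2/21; Lydia 2/21; Martin 2/21; Prudence 2/21; Quentin 2/21; Samuel 2/21; Winifred 1/7

No spouse, descendants, or parent survives, so the estate passes to Harriet's siblings per stirpes.
Half-blood siblings count for one-half the weight of whole-blood siblings at the initial division.
Dividing 1 in proportion to weights (total weight 7/2): Beatrice (weight 1) → 2/7; Winifred (weight 1/2) → 1/7; Diana (weight 1) → 2/7; Fiona (weight 1) → 2/7.
Beatrice is living and takes 2/7.
Winifred is living and takes 1/7.
Diana predeceased; the 2/7 allotted to Diana's branch passes to Diana's issue by representation.
Edmund's line is the sole branch at this level, so the full 2/7 passes to Edmund's issue by representation.
The 2/7 is divided into 3 equal shares of 2/21 among Prudence, Samuel, Lydia.
Prudence is living and takes 2/21.
Samuel is living and takes 2/21.
Lydia is living and takes 2/21.
Fiona predeceased; the 2/7 allotted to Fiona's branch passes to Fiona's issue by representation.
The 2/7 is divided into 3 equal shares of 2/21 among Martin, George, Quentin.
Martin is living and takes 2/21.
George is living and takes 2/21.
Quentin is living and takes 2/21.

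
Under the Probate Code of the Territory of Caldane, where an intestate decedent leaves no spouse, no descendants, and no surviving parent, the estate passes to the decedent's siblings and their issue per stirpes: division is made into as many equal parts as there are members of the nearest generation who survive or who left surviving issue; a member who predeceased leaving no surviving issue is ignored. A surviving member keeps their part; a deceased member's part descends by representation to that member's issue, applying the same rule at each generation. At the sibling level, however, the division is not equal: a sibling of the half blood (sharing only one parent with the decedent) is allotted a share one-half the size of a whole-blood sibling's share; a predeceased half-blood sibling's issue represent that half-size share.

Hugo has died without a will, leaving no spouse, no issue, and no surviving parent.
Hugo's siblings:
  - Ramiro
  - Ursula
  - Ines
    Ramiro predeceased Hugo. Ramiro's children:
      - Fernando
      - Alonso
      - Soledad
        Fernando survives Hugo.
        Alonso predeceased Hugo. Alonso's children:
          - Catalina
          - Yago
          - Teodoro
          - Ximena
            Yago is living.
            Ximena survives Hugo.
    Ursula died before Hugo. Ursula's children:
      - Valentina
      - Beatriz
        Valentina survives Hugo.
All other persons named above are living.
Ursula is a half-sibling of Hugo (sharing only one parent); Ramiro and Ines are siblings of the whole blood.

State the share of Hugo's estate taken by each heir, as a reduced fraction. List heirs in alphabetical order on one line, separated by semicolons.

Beatriz 1/10; Catalina 1/30; Fernando 2/15; Ines 2/5; Soledad 2/15; Teodoro 1/30; Valentina 1/10; Ximena 1/30; Yago 1/30

No spouse, descendants, or parent survives, so the estate passes to Hugo's siblings per stirpes.
Half-blood siblings count for one-half the weight of whole-blood siblings at the initial division.
Dividing 1 in proportion to weights (total weight 5/2): Ramiro (weight 1) → 2/5; Ursula (weight 1/2) → 1/5; Ines (weight 1) → 2/5.
Ramiro predeceased; the 2/5 allotted to Ramiro's branch passes to Ramiro's issue by representation.
The 2/5 is divided into 3 equal shares of 2/15 among Fernando, Alonso, Soledad.
Fernando is living and takes 2/15.
Alonso predeceased; the 2/15 allotted to Alonso's branch passes to Alonso's issue by representation.
The 2/15 is divided into 4 equal shares of 1/30 among Catalina, Yago, Teodoro, Ximena.
Catalina is living and takes 1/30.
Yago is living and takes 1/30.
Teodoro is living and takes 1/30.
Ximena is living and takes 1/30.
Soledad is living and takes 2/15.
Ursula predeceased; the 1/5 allotted to Ursula's branch passes to Ursula's issue by representation.
The 1/5 is divided into 2 equal shares of 1/10 among Valentina, Beatriz.
Valentina is living and takes 1/10.
Beatriz is living and takes 1/10.
Ines is living and takes 2/5.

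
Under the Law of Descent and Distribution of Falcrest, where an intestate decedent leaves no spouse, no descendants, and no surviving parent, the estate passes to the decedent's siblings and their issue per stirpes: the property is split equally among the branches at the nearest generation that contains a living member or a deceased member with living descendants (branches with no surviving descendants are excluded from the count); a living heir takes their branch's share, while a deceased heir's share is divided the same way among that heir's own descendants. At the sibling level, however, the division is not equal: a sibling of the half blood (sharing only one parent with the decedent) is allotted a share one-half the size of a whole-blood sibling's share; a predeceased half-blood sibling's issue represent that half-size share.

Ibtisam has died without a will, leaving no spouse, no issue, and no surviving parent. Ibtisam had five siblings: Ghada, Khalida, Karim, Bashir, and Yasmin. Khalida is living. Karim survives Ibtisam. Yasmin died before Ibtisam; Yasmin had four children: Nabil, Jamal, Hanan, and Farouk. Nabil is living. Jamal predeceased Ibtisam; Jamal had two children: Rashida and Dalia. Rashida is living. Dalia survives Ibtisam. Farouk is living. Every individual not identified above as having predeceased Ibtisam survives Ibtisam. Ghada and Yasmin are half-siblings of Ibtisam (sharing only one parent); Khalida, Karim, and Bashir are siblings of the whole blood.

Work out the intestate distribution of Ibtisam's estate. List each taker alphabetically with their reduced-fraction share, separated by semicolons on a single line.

Bashir 1/4; Dalia 1/64; Farouk 1/32; Ghada 1/8; Hanan 1/32; Karim 1/4; Khalida 1/4; Nabil 1/32; Rashida 1/64

No spouse, descendants, or parent survives, so the estate passes to Ibtisam's siblings per stirpes.
Half-blood siblings count for one-half the weight of whole-blood siblings at the initial division.
Dividing 1 in proportion to weights (total weight 4): Ghada (weight 1/2) → 1/8; Khalida (weight 1) → 1/4; Karim (weight 1) → 1/4; Bashir (weight 1) → 1/4; Yasmin (weight 1/2) → 1/8.
Ghada is living and takes 1/8.
Khalida is living and takes 1/4.
Karim is living and takes 1/4.
Bashir is living and takes 1/4.
Yasmin predeceased; the 1/8 allotted to Yasmin's branch passes to Yasmin's issue by representation.
The 1/8 is divided into 4 equal shares of 1/32 among Nabil, Jamal, Hanan, Farouk.
Nabil is living and takes 1/32.
Jamal predeceased; the 1/32 allotted to Jamal's branch passes to Jamal's issue by representation.
The 1/32 is divided into 2 equal shares of 1/64 among Rashida, Dalia.
Rashida is living and takes 1/64.
Dalia is living and takes 1/64.
Hanan is living and takes 1/32.
Farouk is living and takes 1/32.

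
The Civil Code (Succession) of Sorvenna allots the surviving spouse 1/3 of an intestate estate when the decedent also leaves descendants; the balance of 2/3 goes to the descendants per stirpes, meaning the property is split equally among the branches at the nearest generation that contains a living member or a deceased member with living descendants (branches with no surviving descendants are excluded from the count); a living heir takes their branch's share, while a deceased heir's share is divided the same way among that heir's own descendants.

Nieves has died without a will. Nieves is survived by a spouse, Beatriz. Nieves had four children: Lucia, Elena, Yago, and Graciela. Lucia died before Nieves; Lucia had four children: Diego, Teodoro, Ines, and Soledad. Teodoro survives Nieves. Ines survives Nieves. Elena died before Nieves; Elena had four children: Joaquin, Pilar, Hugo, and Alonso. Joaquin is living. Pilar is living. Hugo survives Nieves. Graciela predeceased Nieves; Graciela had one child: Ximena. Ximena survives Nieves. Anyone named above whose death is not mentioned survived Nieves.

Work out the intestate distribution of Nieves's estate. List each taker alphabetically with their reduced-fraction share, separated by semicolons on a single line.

Beatriz, as surviving spouse, takes 1/3.
The remaining 2/3 passes to Nieves's descendants per stirpes.
The 2/3 is divided into 4 equal shares of 1/6 among Lucia, Elena, Yago, Graciela.
Lucia predeceased; the 1/6 allotted to Lucia's branch passes to Lucia's issue by representation.
The 1/6 is divided into 4 equal shares of 1/24 among Diego, Teodoro, Ines, Soledad.
Diego is living and takes 1/24.
Teodoro is living and takes 1/24.
Ines is living and takes 1/24.
Soledad is living and takes 1/24.
Elena predeceased; the 1/6 allotted to Elena's branch passes to Elena's issue by representation.
The 1/6 is divided into 4 equal shares of 1/24 among Joaquin, Pilar, Hugo, Alonso.
Joaquin is living and takes 1/24.
Pilar is living and takes 1/24.
Hugo is living and takes 1/24.
Alonso is living and takes 1/24.
Yago is living and takes 1/6.
Graciela predeceased; the 1/6 allotted to Graciela's branch passes to Graciela's issue by representation.
Ximena is the sole taker at this level and receives the full 1/6.

Alonso 1/24; Beatriz 1/3; Diego 1/24; Hugo 1/24; Ines 1/24; Joaquin 1/24; Pilar 1/24; Soledad 1/24; Teodoro 1/24; Ximena 1/6; Yago 1/6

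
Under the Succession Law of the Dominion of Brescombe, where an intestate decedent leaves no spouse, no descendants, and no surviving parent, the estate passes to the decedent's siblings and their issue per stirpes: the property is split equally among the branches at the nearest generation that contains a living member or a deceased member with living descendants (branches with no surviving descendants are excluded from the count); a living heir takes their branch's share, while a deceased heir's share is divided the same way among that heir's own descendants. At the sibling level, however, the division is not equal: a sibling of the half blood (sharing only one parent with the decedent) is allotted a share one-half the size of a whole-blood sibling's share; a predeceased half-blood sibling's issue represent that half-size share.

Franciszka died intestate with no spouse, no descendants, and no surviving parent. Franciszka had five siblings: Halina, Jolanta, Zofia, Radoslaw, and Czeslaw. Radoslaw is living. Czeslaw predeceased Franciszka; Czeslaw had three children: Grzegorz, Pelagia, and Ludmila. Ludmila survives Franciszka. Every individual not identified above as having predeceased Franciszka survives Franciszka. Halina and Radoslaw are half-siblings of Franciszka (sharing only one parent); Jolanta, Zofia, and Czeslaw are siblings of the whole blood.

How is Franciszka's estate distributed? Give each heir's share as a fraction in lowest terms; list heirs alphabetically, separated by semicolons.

Grzegorz 1/12; Halina 1/8; Jolanta 1/4; Ludmila 1/12; Pelagia 1/12; Radoslaw 1/8; Zofia 1/4

No spouse, descendants, or parent survives, so the estate passes to Franciszka's siblings per stirpes.
Half-blood siblings count for one-half the weight of whole-blood siblings at the initial division.
Dividing 1 in proportion to weights (total weight 4): Halina (weight 1/2) → 1/8; Jolanta (weight 1) → 1/4; Zofia (weight 1) → 1/4; Radoslaw (weight 1/2) → 1/8; Czeslaw (weight 1) → 1/4.
Halina is living and takes 1/8.
Jolanta is living and takes 1/4.
Zofia is living and takes 1/4.
Radoslaw is living and takes 1/8.
Czeslaw predeceased; the 1/4 allotted to Czeslaw's branch passes to Czeslaw's issue by representation.
The 1/4 is divided into 3 equal shares of 1/12 among Grzegorz, Pelagia, Ludmila.
Grzegorz is living and takes 1/12.
Pelagia is living and takes 1/12.
Ludmila is living and takes 1/12.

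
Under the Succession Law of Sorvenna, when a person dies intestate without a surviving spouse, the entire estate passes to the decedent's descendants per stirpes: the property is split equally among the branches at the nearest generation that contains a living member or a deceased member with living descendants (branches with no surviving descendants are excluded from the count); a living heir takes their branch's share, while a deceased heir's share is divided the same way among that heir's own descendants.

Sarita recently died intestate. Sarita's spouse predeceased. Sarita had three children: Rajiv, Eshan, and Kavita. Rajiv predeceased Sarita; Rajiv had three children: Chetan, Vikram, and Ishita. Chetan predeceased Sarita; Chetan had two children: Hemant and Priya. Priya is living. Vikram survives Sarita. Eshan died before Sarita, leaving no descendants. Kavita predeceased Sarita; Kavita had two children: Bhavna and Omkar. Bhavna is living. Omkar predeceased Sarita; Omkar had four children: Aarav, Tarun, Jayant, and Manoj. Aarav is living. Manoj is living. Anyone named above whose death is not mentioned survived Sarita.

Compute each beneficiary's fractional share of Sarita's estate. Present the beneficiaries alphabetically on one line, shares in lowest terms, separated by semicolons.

Aarav 1/16; Bhavna 1/4; Hemant 1/12; Ishita 1/6; Jayant 1/16; Manoj 1/16; Priya 1/12; Tarun 1/16; Vikram 1/6

There is no surviving spouse, so the entire estate passes to Sarita's descendants per stirpes.
Eshan left no surviving issue, so that branch lapses and is disregarded.
The estate is divided into 2 equal shares of 1/2 among Rajiv, Kavita.
Rajiv predeceased; the 1/2 allotted to Rajiv's branch passes to Rajiv's issue by representation.
The 1/2 is divided into 3 equal shares of 1/6 among Chetan, Vikram, Ishita.
Chetan predeceased; the 1/6 allotted to Chetan's branch passes to Chetan's issue by representation.
The 1/6 is divided into 2 equal shares of 1/12 among Hemant, Priya.
Hemant is living and takes 1/12.
Priya is living and takes 1/12.
Vikram is living and takes 1/6.
Ishita is living and takes 1/6.
Kavita predeceased; the 1/2 allotted to Kavita's branch passes to Kavita's issue by representation.
The 1/2 is divided into 2 equal shares of 1/4 among Bhavna, Omkar.
Bhavna is living and takes 1/4.
Omkar predeceased; the 1/4 allotted to Omkar's branch passes to Omkar's issue by representation.
The 1/4 is divided into 4 equal shares of 1/16 among Aarav, Tarun, Jayant, Manoj.
Aarav is living and takes 1/16.
Tarun is living and takes 1/16.
Jayant is living and takes 1/16.
Manoj is living and takes 1/16.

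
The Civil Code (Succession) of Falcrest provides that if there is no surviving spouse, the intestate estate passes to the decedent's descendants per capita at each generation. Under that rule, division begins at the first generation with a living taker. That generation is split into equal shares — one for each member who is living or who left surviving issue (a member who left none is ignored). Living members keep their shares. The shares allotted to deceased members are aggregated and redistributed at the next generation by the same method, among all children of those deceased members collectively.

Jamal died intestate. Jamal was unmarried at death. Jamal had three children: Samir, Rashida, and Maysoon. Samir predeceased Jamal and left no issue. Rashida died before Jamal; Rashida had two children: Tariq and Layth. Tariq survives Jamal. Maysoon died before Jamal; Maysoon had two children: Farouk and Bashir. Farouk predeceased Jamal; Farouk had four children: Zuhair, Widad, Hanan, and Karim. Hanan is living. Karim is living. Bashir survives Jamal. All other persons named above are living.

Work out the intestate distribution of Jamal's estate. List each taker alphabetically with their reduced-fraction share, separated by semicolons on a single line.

There is no surviving spouse, so the entire estate passes to Jamal's descendants per capita at each generation.
No one at generation 1 (Rashida, Maysoon) is living; moving to the next generation.
At generation 2 (Tariq, Layth, Farouk, Bashir) there are 4 shares of (1)/4 = 1/4 each.
Living: Tariq, Layth, and Bashir — each takes 1/4.
Deceased: Farouk. That 1/4 share is carried to generation 3.
At generation 3 (Zuhair, Widad, Hanan, Karim) there are 4 shares of (1/4)/4 = 1/16 each.
Living: Zuhair, Widad, Hanan, and Karim — each takes 1/16.

Bashir 1/4; Hanan 1/16; Karim 1/16; Layth 1/4; Tariq 1/4; Widad 1/16; Zuhair 1/16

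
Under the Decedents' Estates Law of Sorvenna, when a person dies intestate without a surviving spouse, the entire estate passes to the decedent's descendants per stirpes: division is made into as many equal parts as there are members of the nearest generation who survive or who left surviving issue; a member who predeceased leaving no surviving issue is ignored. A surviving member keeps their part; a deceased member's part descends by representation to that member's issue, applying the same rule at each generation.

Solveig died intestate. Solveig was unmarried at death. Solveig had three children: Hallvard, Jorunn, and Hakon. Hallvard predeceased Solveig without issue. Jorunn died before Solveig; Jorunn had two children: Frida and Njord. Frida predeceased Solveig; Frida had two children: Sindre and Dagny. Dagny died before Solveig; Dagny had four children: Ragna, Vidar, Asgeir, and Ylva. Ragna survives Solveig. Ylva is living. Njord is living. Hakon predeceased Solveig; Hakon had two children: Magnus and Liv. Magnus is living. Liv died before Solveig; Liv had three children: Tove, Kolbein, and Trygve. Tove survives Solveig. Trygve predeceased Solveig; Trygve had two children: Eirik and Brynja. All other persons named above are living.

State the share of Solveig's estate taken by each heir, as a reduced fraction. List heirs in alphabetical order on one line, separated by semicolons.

There is no surviving spouse, so the entire estate passes to Solveig's descendants per stirpes.
Hallvard left no surviving issue, so that branch lapses and is disregarded.
The estate is divided into 2 equal shares of 1/2 among Jorunn, Hakon.
Jorunn predeceased; the 1/2 allotted to Jorunn's branch passes to Jorunn's issue by representation.
The 1/2 is divided into 2 equal shares of 1/4 among Frida, Njord.
Frida predeceased; the 1/4 allotted to Frida's branch passes to Frida's issue by representation.
The 1/4 is divided into 2 equal shares of 1/8 among Sindre, Dagny.
Sindre is living and takes 1/8.
Dagny predeceased; the 1/8 allotted to Dagny's branch passes to Dagny's issue by representation.
The 1/8 is divided into 4 equal shares of 1/32 among Ragna, Vidar, Asgeir, Ylva.
Ragna is living and takes 1/32.
Vidar is living and takes 1/32.
Asgeir is living and takes 1/32.
Ylva is living and takes 1/32.
Njord is living and takes 1/4.
Hakon predeceased; the 1/2 allotted to Hakon's branch passes to Hakon's issue by representation.
The 1/2 is divided into 2 equal shares of 1/4 among Magnus, Liv.
Magnus is living and takes 1/4.
Liv predeceased; the 1/4 allotted to Liv's branch passes to Liv's issue by representation.
The 1/4 is divided into 3 equal shares of 1/12 among Tove, Kolbein, Trygve.
Tove is living and takes 1/12.
Kolbein is living and takes 1/12.
Trygve predeceased; the 1/12 allotted to Trygve's branch passes to Trygve's issue by representation.
The 1/12 is divided into 2 equal shares of 1/24 among Eirik, Brynja.
Eirik is living and takes 1/24.
Brynja is living and takes 1/24.

Asgeir 1/32; Brynja 1/24; Eirik 1/24; Kolbein 1/12; Magnus 1/4; Njord 1/4; Ragna 1/32; Sindre 1/8; Tove 1/12; Vidar 1/32; Ylva 1/32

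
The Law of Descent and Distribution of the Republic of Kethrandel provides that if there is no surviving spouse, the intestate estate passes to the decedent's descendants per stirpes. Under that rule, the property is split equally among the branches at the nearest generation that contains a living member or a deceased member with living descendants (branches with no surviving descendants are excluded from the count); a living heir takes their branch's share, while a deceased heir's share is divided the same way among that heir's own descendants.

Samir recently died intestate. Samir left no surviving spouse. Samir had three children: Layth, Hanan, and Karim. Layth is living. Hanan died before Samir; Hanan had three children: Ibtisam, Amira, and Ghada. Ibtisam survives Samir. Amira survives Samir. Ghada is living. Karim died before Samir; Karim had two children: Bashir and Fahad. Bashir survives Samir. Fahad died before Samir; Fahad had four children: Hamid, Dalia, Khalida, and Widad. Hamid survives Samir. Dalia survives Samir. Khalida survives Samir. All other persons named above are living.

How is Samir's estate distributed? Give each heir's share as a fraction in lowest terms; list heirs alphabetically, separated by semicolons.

Amira 1/9; Bashir 1/6; Dalia 1/24; Ghada 1/9; Hamid 1/24; Ibtisam 1/9; Khalida 1/24; Layth 1/3; Widad 1/24

There is no surviving spouse, so the entire estate passes to Samir's descendants per stirpes.
The estate is divided into 3 equal shares of 1/3 among Layth, Hanan, Karim.
Layth is living and takes 1/3.
Hanan predeceased; the 1/3 allotted to Hanan's branch passes to Hanan's issue by representation.
The 1/3 is divided into 3 equal shares of 1/9 among Ibtisam, Amira, Ghada.
Ibtisam is living and takes 1/9.
Amira is living and takes 1/9.
Ghada is living and takes 1/9.
Karim predeceased; the 1/3 allotted to Karim's branch passes to Karim's issue by representation.
The 1/3 is divided into 2 equal shares of 1/6 among Bashir, Fahad.
Bashir is living and takes 1/6.
Fahad predeceased; the 1/6 allotted to Fahad's branch passes to Fahad's issue by representation.
The 1/6 is divided into 4 equal shares of 1/24 among Hamid, Dalia, Khalida, Widad.
Hamid is living and takes 1/24.
Dalia is living and takes 1/24.
Khalida is living and takes 1/24.
Widad is living and takes 1/24.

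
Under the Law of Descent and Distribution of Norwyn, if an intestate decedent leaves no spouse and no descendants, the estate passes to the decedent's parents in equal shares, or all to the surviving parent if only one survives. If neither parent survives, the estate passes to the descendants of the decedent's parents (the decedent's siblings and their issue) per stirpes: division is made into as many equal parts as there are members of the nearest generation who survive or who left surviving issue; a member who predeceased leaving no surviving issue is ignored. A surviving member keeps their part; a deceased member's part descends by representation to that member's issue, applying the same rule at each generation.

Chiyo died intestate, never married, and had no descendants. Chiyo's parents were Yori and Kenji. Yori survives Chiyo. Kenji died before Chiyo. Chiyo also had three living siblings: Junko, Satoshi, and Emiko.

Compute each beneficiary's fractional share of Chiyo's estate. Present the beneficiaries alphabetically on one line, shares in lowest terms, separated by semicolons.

Yori 1

Only one parent, Yori, survives, so Yori takes the entire estate. The siblings take nothing because a surviving parent has priority.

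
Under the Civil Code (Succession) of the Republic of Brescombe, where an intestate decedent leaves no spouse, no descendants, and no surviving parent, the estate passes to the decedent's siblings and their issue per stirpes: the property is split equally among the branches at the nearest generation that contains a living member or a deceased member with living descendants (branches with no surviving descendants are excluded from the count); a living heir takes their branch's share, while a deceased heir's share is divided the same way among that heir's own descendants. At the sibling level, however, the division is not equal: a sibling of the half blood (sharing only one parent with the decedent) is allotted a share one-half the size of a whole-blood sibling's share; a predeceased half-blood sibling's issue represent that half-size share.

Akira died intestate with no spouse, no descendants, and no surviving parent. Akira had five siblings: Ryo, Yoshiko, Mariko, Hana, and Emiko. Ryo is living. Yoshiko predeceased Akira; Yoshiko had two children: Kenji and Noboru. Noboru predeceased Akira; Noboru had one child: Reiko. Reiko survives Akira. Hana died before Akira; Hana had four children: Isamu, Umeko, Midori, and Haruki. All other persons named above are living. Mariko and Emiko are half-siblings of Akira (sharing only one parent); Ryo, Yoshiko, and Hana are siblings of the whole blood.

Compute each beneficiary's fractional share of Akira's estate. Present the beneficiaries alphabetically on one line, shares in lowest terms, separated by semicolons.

No spouse, descendants, or parent survives, so the estate passes to Akira's siblings per stirpes.
Half-blood siblings count for one-half the weight of whole-blood siblings at the initial division.
Dividing 1 in proportion to weights (total weight 4): Ryo (weight 1) → 1/4; Yoshiko (weight 1) → 1/4; Mariko (weight 1/2) → 1/8; Hana (weight 1) → 1/4; Emiko (weight 1/2) → 1/8.
Ryo is living and takes 1/4.
Yoshiko predeceased; the 1/4 allotted to Yoshiko's branch passes to Yoshiko's issue by representation.
The 1/4 is divided into 2 equal shares of 1/8 among Kenji, Noboru.
Kenji is living and takes 1/8.
Noboru predeceased; the 1/8 allotted to Noboru's branch passes to Noboru's issue by representation.
Reiko is the sole taker at this level and receives the full 1/8.
Mariko is living and takes 1/8.
Hana predeceased; the 1/4 allotted to Hana's branch passes to Hana's issue by representation.
The 1/4 is divided into 4 equal shares of 1/16 among Isamu, Umeko, Midori, Haruki.
Isamu is living and takes 1/16.
Umeko is living and takes 1/16.
Midori is living and takes 1/16.
Haruki is living and takes 1/16.
Emiko is living and takes 1/8.

Emiko 1/8; Haruki 1/16; Isamu 1/16; Kenji 1/8; Mariko 1/8; Midori 1/16; Reiko 1/8; Ryo 1/4; Umeko 1/16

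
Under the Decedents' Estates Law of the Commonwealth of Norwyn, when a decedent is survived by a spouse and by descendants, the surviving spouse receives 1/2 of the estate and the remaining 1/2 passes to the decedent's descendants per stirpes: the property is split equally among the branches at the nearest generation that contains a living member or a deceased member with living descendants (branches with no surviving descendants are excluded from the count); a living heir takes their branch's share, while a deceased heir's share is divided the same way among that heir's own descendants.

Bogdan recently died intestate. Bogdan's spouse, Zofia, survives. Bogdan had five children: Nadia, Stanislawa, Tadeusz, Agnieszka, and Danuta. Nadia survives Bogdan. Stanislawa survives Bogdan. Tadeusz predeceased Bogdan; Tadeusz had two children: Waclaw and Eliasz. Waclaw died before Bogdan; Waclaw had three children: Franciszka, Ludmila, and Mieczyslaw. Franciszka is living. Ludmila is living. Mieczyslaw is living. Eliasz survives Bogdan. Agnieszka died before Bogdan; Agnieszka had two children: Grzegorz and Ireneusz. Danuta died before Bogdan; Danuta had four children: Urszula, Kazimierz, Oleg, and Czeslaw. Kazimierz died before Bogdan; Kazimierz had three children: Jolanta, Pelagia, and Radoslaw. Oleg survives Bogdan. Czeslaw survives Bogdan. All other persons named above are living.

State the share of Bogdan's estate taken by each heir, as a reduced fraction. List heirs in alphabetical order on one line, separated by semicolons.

Zofia, as surviving spouse, takes 1/2.
The remaining 1/2 passes to Bogdan's descendants per stirpes.
The 1/2 is divided into 5 equal shares of 1/10 among Nadia, Stanislawa, Tadeusz, Agnieszka, Danuta.
Nadia is living and takes 1/10.
Stanislawa is living and takes 1/10.
Tadeusz predeceased; the 1/10 allotted to Tadeusz's branch passes to Tadeusz's issue by representation.
The 1/10 is divided into 2 equal shares of 1/20 among Waclaw, Eliasz.
Waclaw predeceased; the 1/20 allotted to Waclaw's branch passes to Waclaw's issue by representation.
The 1/20 is divided into 3 equal shares of 1/60 among Franciszka, Ludmila, Mieczyslaw.
Franciszka is living and takes 1/60.
Ludmila is living and takes 1/60.
Mieczyslaw is living and takes 1/60.
Eliasz is living and takes 1/20.
Agnieszka predeceased; the 1/10 allotted to Agnieszka's branch passes to Agnieszka's issue by representation.
The 1/10 is divided into 2 equal shares of 1/20 among Grzegorz, Ireneusz.
Grzegorz is living and takes 1/20.
Ireneusz is living and takes 1/20.
Danuta predeceased; the 1/10 allotted to Danuta's branch passes to Danuta's issue by representation.
The 1/10 is divided into 4 equal shares of 1/40 among Urszula, Kazimierz, Oleg, Czeslaw.
Urszula is living and takes 1/40.
Kazimierz predeceased; the 1/40 allotted to Kazimierz's branch passes to Kazimierz's issue by representation.
The 1/40 is divided into 3 equal shares of 1/120 among Jolanta, Pelagia, Radoslaw.
Jolanta is living and takes 1/120.
Pelagia is living and takes 1/120.
Radoslaw is living and takes 1/120.
Oleg is living and takes 1/40.
Czeslaw is living and takes 1/40.

Czeslaw 1/40; Eliasz 1/20; Franciszka 1/60; Grzegorz 1/20; Ireneusz 1/20; Jolanta 1/120; Ludmila 1/60; Mieczyslaw 1/60; Nadia 1/10; Oleg 1/40; Pelagia 1/120; Radoslaw 1/120; Stanislawa 1/10; Urszula 1/40; Zofia 1/2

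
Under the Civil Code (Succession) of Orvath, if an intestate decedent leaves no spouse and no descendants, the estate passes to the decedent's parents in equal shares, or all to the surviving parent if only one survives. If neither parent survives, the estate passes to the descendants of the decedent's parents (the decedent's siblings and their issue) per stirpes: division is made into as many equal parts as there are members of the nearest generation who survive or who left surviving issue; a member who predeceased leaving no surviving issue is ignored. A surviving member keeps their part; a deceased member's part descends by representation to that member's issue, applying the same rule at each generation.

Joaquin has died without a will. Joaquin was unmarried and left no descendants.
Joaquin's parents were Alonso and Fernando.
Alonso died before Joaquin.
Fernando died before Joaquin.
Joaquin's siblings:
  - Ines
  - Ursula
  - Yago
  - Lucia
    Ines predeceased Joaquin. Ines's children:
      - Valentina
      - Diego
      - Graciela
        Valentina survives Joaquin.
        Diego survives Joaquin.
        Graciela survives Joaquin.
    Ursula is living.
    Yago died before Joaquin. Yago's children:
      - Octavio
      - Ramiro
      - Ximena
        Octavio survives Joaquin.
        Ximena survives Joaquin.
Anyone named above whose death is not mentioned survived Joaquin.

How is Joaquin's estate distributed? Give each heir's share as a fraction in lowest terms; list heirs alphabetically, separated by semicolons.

Diego 1/12; Graciela 1/12; Lucia 1/4; Octavio 1/12; Ramiro 1/12; Ursula 1/4; Valentina 1/12; Ximena 1/12

Neither parent survives and there are no descendants, so the estate passes to Joaquin's siblings and their issue per stirpes.
The estate is divided into 4 equal shares of 1/4 among Ines, Ursula, Yago, Lucia.
Ines predeceased; the 1/4 allotted to Ines's branch passes to Ines's issue by representation.
The 1/4 is divided into 3 equal shares of 1/12 among Valentina, Diego, Graciela.
Valentina is living and takes 1/12.
Diego is living and takes 1/12.
Graciela is living and takes 1/12.
Ursula is living and takes 1/4.
Yago predeceased; the 1/4 allotted to Yago's branch passes to Yago's issue by representation.
The 1/4 is divided into 3 equal shares of 1/12 among Octavio, Ramiro, Ximena.
Octavio is living and takes 1/12.
Ramiro is living and takes 1/12.
Ximena is living and takes 1/12.
Lucia is living and takes 1/4.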